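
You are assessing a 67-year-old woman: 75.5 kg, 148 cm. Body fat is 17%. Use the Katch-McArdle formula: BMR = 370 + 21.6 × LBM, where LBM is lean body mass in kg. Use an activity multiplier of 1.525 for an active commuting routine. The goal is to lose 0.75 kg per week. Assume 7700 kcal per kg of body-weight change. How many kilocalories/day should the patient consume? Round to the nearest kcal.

LBM = 75.5 × (1 − 0.17) = 62.665 kg. Katch-McArdle: BMR = 370 + 21.6 × 62.665 = 1723.564 kcal/day.
TEE = 1723.564 × 1.525 = 2628.4351 kcal/day.
Required daily deficit = 0.75 × 7700 ÷ 7 = 825 kcal/day.
Target intake = 2628.4351 − 825 = 1803.4351 kcal/day.

1803 kilocalories/day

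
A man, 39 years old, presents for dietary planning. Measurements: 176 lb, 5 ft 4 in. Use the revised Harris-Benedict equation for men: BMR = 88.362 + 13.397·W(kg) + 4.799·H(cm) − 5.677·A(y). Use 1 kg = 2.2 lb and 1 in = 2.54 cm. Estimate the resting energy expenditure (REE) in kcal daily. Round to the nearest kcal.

Convert to metric: weight = 176 ÷ 2.2 = 80 kg; height = (5×12 + 4) × 2.54 = 64 × 2.54 = 162.56 cm.
Harris-Benedict: BMR = 88.362 + 13.397(80) + 4.799(162.56) − 5.677(39) = 1718.8444 kcal/day.

1719 kcal daily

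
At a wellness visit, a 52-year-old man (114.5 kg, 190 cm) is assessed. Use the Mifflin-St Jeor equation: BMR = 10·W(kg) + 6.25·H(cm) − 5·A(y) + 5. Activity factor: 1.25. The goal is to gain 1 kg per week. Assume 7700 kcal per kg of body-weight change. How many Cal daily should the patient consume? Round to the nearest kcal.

Mifflin-St Jeor (male): BMR = 10(114.5) + 6.25(190) − 5(52) + 5 = 1145 + 1187.5 − 260 + 5 = 2077.5 kcal/day.
TEE = 2077.5 × 1.25 = 2596.875 kcal/day.
Required daily surplus = 1 × 7700 ÷ 7 = 1100 kcal/day.
Target intake = 2596.875 + 1100 = 3696.875 kcal/day.

3697 Cal daily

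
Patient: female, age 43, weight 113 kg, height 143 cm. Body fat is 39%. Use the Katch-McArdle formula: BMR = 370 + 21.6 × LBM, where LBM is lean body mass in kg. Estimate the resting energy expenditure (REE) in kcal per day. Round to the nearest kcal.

1859 kcal per day

LBM = 113 × (1 − 0.39) = 68.93 kg. Katch-McArdle: BMR = 370 + 21.6 × 68.93 = 1858.888 kcal/day.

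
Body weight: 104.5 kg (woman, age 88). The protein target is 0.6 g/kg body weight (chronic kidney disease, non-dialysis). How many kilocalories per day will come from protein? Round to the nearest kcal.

251 kcal/day

Protein = 0.6 g/kg × 104.5 kg = 62.7 g/day.
Protein energy = 62.7 g × 4 kcal/g = 250.8 kcal/day.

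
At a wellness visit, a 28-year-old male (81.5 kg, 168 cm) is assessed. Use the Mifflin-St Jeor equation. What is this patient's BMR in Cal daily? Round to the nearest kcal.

Mifflin-St Jeor (male): BMR = 10(81.5) + 6.25(168) − 5(28) + 5 = 815 + 1050 − 140 + 5 = 1730 kcal/day.

1730 Cal daily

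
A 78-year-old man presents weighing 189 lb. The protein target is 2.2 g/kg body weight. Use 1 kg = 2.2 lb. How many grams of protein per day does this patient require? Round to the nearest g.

Weight in kg = 189 ÷ 2.2 = 85.9091 kg.
Protein = 2.2 g/kg × 85.9091 kg = 189 g/day.

189 g/day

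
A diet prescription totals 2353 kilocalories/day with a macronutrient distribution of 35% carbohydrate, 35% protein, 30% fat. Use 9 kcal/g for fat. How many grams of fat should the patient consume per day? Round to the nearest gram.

Fat energy = 30% × 2353 = 705.9 kcal.
At 9 kcal/g: 705.9 ÷ 9 = 78.4333 g.

78 g/day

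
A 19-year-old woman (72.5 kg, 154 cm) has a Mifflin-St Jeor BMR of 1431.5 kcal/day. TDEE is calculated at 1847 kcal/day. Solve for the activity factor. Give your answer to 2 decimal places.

1.29

Activity factor = TEE ÷ BMR = 1847 ÷ 1431.5 = 1.29.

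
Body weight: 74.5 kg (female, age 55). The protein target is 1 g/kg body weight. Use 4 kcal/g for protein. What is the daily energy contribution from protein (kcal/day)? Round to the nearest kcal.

298 kcal/day

Protein = 1 g/kg × 74.5 kg = 74.5 g/day.
Protein energy = 74.5 g × 4 kcal/g = 298 kcal/day.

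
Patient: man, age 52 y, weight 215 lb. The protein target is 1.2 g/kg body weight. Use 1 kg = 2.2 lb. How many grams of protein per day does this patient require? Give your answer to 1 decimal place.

Weight in kg = 215 ÷ 2.2 = 97.7273 kg.
Protein = 1.2 g/kg × 97.7273 kg = 117.2727 g/day.

117.3 g/day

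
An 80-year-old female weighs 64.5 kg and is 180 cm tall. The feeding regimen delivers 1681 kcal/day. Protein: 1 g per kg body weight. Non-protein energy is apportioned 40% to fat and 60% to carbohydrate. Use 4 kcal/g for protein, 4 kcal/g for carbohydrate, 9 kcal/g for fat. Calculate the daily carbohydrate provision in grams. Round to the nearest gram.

Protein = 1 × 64.5 = 64.5 g → 64.5 × 4 = 258 kcal.
Non-protein calories = 1681 − 258 = 1423 kcal.
Fat: 40% × 1423 = 569.2 kcal; carbohydrate: 853.8 kcal.
Carbohydrate: 853.8 kcal ÷ 4 kcal/g = 213.45 g.

213 g/day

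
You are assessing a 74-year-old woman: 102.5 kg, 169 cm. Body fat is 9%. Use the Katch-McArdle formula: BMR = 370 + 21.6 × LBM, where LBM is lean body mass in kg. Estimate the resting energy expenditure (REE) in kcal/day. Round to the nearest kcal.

2385 kcal/day

LBM = 102.5 × (1 − 0.09) = 93.275 kg. Katch-McArdle: BMR = 370 + 21.6 × 93.275 = 2384.74 kcal/day.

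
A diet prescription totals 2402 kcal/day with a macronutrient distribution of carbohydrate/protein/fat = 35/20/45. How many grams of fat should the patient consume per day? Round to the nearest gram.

120 g/day

Fat energy = 45% × 2402 = 1080.9 kcal.
At 9 kcal/g: 1080.9 ÷ 9 = 120.1 g.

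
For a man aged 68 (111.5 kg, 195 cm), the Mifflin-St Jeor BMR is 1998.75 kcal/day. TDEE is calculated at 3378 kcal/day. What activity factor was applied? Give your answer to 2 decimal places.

Activity factor = TEE ÷ BMR = 3378 ÷ 1998.75 = 1.69.

1.69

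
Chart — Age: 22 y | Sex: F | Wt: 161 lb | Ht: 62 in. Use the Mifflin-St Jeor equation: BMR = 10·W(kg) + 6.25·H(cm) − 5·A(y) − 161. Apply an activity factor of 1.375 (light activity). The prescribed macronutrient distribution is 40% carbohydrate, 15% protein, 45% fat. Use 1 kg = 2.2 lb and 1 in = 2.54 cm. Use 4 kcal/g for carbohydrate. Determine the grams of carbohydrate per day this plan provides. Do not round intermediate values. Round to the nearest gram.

199 g/day

Convert to metric: weight = 161 ÷ 2.2 = 73.1818 kg; height = 62 × 2.54 = 157.48 cm.
Mifflin-St Jeor (female): BMR = 10(73.1818) + 6.25(157.48) − 5(22) − 161 = 731.8182 + 984.25 − 110 − 161 = 1445.0682 kcal/day.
TEE = 1445.0682 × 1.375 = 1986.9688 kcal/day.
Carbohydrate energy = 40% × 1986.9688 = 794.7875 kcal.
Carbohydrate = 794.7875 ÷ 4 kcal/g = 198.6969 g.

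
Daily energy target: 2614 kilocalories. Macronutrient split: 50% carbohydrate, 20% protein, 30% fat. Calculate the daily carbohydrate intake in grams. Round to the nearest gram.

327 g/day

Carbohydrate energy = 50% × 2614 = 1307 kcal.
At 4 kcal/g: 1307 ÷ 4 = 326.75 g.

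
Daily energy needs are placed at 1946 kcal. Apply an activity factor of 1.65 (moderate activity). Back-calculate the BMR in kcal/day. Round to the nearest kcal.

BMR = TEE ÷ activity factor = 1946 ÷ 1.65 = 1179.3939 kcal/day.

1179 kcal/day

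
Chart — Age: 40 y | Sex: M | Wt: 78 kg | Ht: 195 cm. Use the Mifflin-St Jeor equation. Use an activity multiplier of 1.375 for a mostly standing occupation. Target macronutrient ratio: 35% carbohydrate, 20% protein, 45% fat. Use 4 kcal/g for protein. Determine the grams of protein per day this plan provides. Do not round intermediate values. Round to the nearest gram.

124 g/day

Mifflin-St Jeor (male): BMR = 10(78) + 6.25(195) − 5(40) + 5 = 780 + 1218.75 − 200 + 5 = 1803.75 kcal/day.
TEE = 1803.75 × 1.375 = 2480.1563 kcal/day.
Protein energy = 20% × 2480.1563 = 496.0313 kcal.
Protein = 496.0313 ÷ 4 kcal/g = 124.0078 g.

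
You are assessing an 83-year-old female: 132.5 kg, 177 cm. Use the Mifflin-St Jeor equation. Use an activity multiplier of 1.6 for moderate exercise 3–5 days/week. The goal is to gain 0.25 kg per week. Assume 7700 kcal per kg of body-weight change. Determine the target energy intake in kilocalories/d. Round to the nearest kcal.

Mifflin-St Jeor (female): BMR = 10(132.5) + 6.25(177) − 5(83) − 161 = 1325 + 1106.25 − 415 − 161 = 1855.25 kcal/day.
TEE = 1855.25 × 1.6 = 2968.4 kcal/day.
Required daily surplus = 0.25 × 7700 ÷ 7 = 275 kcal/day.
Target intake = 2968.4 + 275 = 3243.4 kcal/day.

3243 kilocalories/d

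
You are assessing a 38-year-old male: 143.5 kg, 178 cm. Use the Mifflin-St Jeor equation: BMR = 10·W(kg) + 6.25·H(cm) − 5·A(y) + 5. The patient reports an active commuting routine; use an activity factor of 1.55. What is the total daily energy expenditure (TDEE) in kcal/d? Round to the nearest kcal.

3662 kcal/d

Mifflin-St Jeor (male): BMR = 10(143.5) + 6.25(178) − 5(38) + 5 = 1435 + 1112.5 − 190 + 5 = 2362.5 kcal/day.
TEE = BMR × activity factor = 2362.5 × 1.55 = 3661.875 kcal/day.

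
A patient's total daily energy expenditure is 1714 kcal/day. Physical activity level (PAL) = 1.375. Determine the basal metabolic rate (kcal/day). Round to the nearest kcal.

BMR = TEE ÷ activity factor = 1714 ÷ 1.375 = 1246.5455 kcal/day.

1247 kcal/day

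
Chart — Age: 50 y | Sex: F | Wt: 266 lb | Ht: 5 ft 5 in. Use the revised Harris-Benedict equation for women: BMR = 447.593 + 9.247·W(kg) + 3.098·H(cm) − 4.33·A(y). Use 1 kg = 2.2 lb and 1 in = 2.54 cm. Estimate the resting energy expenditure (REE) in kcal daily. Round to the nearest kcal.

1861 kcal daily

Convert to metric: weight = 266 ÷ 2.2 = 120.9091 kg; height = (5×12 + 5) × 2.54 = 65 × 2.54 = 165.1 cm.
Harris-Benedict: BMR = 447.593 + 9.247(120.9091) + 3.098(165.1) − 4.33(50) = 1860.6192 kcal/day.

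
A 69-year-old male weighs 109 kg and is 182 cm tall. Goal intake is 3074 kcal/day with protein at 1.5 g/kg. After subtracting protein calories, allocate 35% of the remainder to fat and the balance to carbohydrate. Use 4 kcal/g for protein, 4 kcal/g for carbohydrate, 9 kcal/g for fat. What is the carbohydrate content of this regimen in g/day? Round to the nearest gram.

Protein = 1.5 × 109 = 163.5 g → 163.5 × 4 = 654 kcal.
Non-protein calories = 3074 − 654 = 2420 kcal.
Fat: 35% × 2420 = 847 kcal; carbohydrate: 1573 kcal.
Carbohydrate: 1573 kcal ÷ 4 kcal/g = 393.25 g.

393 g/day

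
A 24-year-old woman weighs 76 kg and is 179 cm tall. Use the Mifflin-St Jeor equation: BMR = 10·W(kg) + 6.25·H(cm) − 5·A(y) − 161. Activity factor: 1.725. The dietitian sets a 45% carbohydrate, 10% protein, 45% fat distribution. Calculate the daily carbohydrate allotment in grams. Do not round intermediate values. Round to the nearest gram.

310 g/day

Mifflin-St Jeor (female): BMR = 10(76) + 6.25(179) − 5(24) − 161 = 760 + 1118.75 − 120 − 161 = 1597.75 kcal/day.
TEE = 1597.75 × 1.725 = 2756.1188 kcal/day.
Carbohydrate energy = 45% × 2756.1188 = 1240.2534 kcal.
Carbohydrate = 1240.2534 ÷ 4 kcal/g = 310.0634 g.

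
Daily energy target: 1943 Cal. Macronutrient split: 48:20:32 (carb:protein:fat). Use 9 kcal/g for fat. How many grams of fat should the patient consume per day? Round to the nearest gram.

Fat energy = 32% × 1943 = 621.76 kcal.
At 9 kcal/g: 621.76 ÷ 9 = 69.0844 g.

69 g/day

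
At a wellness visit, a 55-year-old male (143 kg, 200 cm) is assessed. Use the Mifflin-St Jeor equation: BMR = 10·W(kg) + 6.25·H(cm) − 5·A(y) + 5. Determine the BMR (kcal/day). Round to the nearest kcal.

2410 kcal/day

Mifflin-St Jeor (male): BMR = 10(143) + 6.25(200) − 5(55) + 5 = 1430 + 1250 − 275 + 5 = 2410 kcal/day.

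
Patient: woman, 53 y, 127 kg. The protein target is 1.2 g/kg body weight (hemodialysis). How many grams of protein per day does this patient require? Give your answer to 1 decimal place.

152.4 g/day

Protein = 1.2 g/kg × 127 kg = 152.4 g/day.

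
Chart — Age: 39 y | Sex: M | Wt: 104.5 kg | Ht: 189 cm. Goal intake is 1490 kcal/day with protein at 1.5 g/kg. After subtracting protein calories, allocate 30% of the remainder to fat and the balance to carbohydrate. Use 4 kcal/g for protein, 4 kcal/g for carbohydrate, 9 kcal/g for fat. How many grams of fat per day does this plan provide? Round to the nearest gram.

Protein = 1.5 × 104.5 = 156.75 g → 156.75 × 4 = 627 kcal.
Non-protein calories = 1490 − 627 = 863 kcal.
Fat: 30% × 863 = 258.9 kcal; carbohydrate: 604.1 kcal.
Fat: 258.9 kcal ÷ 9 kcal/g = 28.7667 g.

29 g/day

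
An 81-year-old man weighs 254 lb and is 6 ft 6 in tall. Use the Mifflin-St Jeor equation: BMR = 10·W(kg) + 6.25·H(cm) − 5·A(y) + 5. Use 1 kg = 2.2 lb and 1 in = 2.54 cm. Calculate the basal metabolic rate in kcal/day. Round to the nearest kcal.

Convert to metric: weight = 254 ÷ 2.2 = 115.4545 kg; height = (6×12 + 6) × 2.54 = 78 × 2.54 = 198.12 cm.
Mifflin-St Jeor (male): BMR = 10(115.4545) + 6.25(198.12) − 5(81) + 5 = 1154.5455 + 1238.25 − 405 + 5 = 1992.7955 kcal/day.

1993 kcal/day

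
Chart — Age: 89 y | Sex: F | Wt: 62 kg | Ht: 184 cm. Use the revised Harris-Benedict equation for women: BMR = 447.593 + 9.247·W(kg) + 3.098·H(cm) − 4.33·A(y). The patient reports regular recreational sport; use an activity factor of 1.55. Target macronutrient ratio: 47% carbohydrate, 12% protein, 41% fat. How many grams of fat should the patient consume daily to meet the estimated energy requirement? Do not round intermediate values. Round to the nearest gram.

85 g/day

Harris-Benedict: BMR = 447.593 + 9.247(62) + 3.098(184) − 4.33(89) = 1205.569 kcal/day.
TEE = 1205.569 × 1.55 = 1868.632 kcal/day.
Fat energy = 41% × 1868.632 = 766.1391 kcal.
Fat = 766.1391 ÷ 9 kcal/g = 85.1266 g.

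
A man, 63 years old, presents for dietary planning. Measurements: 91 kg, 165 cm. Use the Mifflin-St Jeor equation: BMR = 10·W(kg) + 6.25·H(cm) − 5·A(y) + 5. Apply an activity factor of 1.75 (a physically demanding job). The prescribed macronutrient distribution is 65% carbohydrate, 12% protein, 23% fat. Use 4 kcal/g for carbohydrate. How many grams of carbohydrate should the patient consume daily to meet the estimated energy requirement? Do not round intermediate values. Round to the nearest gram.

Mifflin-St Jeor (male): BMR = 10(91) + 6.25(165) − 5(63) + 5 = 910 + 1031.25 − 315 + 5 = 1631.25 kcal/day.
TEE = 1631.25 × 1.75 = 2854.6875 kcal/day.
Carbohydrate energy = 65% × 2854.6875 = 1855.5469 kcal.
Carbohydrate = 1855.5469 ÷ 4 kcal/g = 463.8867 g.

464 g/day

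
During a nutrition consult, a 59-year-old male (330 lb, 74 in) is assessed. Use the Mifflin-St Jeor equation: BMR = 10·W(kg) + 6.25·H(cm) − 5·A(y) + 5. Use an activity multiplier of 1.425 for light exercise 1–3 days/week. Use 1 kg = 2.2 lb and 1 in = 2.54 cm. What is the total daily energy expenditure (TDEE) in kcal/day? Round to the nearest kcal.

Convert to metric: weight = 330 ÷ 2.2 = 150 kg; height = 74 × 2.54 = 187.96 cm.
Mifflin-St Jeor (male): BMR = 10(150) + 6.25(187.96) − 5(59) + 5 = 1500 + 1174.75 − 295 + 5 = 2384.75 kcal/day.
TEE = BMR × activity factor = 2384.75 × 1.425 = 3398.2688 kcal/day.

3398 kcal/day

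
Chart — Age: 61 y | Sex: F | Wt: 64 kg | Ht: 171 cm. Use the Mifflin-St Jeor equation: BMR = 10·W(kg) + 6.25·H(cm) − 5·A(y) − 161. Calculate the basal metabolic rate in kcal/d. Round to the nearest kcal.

Mifflin-St Jeor (female): BMR = 10(64) + 6.25(171) − 5(61) − 161 = 640 + 1068.75 − 305 − 161 = 1242.75 kcal/day.

1243 kcal/d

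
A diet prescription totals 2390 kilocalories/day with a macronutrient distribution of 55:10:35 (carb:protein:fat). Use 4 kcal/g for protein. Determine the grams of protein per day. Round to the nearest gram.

Protein energy = 10% × 2390 = 239 kcal.
At 4 kcal/g: 239 ÷ 4 = 59.75 g.

60 g/day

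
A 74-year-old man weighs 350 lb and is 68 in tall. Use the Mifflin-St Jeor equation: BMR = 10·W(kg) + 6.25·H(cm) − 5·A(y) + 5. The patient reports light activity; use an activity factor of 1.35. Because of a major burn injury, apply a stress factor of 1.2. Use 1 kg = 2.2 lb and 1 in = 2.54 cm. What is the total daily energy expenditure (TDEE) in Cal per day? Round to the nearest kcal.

3735 Cal per day

Convert to metric: weight = 350 ÷ 2.2 = 159.0909 kg; height = 68 × 2.54 = 172.72 cm.
Mifflin-St Jeor (male): BMR = 10(159.0909) + 6.25(172.72) − 5(74) + 5 = 1590.9091 + 1079.5 − 370 + 5 = 2305.4091 kcal/day.
TEE = BMR × activity factor = 2305.4091 × 1.35 = 3112.3023 kcal/day.
Apply stress factor: 3112.3023 × 1.2 = 3734.7627 kcal/day.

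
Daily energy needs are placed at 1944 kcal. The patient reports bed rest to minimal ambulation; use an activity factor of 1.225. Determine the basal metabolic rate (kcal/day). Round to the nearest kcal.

1587 kcal/day

BMR = TEE ÷ activity factor = 1944 ÷ 1.225 = 1586.9388 kcal/day.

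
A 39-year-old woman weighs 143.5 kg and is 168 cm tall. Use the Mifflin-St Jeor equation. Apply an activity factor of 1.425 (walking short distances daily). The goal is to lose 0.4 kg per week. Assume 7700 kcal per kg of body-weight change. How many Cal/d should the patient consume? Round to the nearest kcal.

2594 Cal/d

Mifflin-St Jeor (female): BMR = 10(143.5) + 6.25(168) − 5(39) − 161 = 1435 + 1050 − 195 − 161 = 2129 kcal/day.
TEE = 2129 × 1.425 = 3033.825 kcal/day.
Required daily deficit = 0.4 × 7700 ÷ 7 = 440 kcal/day.
Target intake = 3033.825 − 440 = 2593.825 kcal/day.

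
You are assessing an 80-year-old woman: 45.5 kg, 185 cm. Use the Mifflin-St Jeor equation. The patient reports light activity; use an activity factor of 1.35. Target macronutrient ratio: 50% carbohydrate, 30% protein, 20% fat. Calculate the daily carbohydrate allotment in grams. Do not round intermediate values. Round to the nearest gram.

Mifflin-St Jeor (female): BMR = 10(45.5) + 6.25(185) − 5(80) − 161 = 455 + 1156.25 − 400 − 161 = 1050.25 kcal/day.
TEE = 1050.25 × 1.35 = 1417.8375 kcal/day.
Carbohydrate energy = 50% × 1417.8375 = 708.9188 kcal.
Carbohydrate = 708.9188 ÷ 4 kcal/g = 177.2297 g.

177 g/day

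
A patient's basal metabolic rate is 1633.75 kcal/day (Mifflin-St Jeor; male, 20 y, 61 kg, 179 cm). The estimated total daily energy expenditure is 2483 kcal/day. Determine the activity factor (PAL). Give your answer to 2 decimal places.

Activity factor = TEE ÷ BMR = 2483 ÷ 1633.75 = 1.52.

1.52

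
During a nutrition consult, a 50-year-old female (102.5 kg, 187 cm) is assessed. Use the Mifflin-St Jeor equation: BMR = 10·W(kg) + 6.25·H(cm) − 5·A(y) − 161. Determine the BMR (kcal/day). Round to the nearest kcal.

1783 kcal/day

Mifflin-St Jeor (female): BMR = 10(102.5) + 6.25(187) − 5(50) − 161 = 1025 + 1168.75 − 250 − 161 = 1782.75 kcal/day.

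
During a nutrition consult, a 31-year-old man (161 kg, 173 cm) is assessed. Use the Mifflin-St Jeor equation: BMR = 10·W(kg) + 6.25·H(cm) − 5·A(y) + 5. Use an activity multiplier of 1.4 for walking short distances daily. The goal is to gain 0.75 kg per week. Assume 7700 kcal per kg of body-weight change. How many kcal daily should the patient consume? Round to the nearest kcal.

4383 kcal daily

Mifflin-St Jeor (male): BMR = 10(161) + 6.25(173) − 5(31) + 5 = 1610 + 1081.25 − 155 + 5 = 2541.25 kcal/day.
TEE = 2541.25 × 1.4 = 3557.75 kcal/day.
Required daily surplus = 0.75 × 7700 ÷ 7 = 825 kcal/day.
Target intake = 3557.75 + 825 = 4382.75 kcal/day.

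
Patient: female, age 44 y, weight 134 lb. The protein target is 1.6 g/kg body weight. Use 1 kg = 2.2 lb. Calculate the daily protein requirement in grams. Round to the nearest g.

Weight in kg = 134 ÷ 2.2 = 60.9091 kg.
Protein = 1.6 g/kg × 60.9091 kg = 97.4545 g/day.

97 g/day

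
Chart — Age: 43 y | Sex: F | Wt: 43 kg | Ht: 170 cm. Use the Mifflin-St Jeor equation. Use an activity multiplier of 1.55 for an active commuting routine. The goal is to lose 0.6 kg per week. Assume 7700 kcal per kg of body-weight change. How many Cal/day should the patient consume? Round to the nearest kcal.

Mifflin-St Jeor (female): BMR = 10(43) + 6.25(170) − 5(43) − 161 = 430 + 1062.5 − 215 − 161 = 1116.5 kcal/day.
TEE = 1116.5 × 1.55 = 1730.575 kcal/day.
Required daily deficit = 0.6 × 7700 ÷ 7 = 660 kcal/day.
Target intake = 1730.575 − 660 = 1070.575 kcal/day.

1071 Cal/day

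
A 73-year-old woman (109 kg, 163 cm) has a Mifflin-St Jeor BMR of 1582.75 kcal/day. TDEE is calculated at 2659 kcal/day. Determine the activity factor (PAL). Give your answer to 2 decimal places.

1.68

Activity factor = TEE ÷ BMR = 2659 ÷ 1582.75 = 1.68.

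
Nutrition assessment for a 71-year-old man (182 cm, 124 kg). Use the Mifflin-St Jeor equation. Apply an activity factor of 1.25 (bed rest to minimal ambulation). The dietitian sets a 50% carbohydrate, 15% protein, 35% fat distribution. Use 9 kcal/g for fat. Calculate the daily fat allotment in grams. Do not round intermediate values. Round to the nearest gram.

Mifflin-St Jeor (male): BMR = 10(124) + 6.25(182) − 5(71) + 5 = 1240 + 1137.5 − 355 + 5 = 2027.5 kcal/day.
TEE = 2027.5 × 1.25 = 2534.375 kcal/day.
Fat energy = 35% × 2534.375 = 887.0313 kcal.
Fat = 887.0313 ÷ 9 kcal/g = 98.559 g.

99 g/day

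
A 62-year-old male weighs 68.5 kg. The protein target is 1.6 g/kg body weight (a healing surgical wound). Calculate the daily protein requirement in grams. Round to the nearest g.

110 g/day

Protein = 1.6 g/kg × 68.5 kg = 109.6 g/day.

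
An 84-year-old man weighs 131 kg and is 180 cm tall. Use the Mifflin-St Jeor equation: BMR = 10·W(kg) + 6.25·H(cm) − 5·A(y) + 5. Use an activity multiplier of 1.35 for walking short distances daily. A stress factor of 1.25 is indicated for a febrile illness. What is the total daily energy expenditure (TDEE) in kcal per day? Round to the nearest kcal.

3409 kcal per day

Mifflin-St Jeor (male): BMR = 10(131) + 6.25(180) − 5(84) + 5 = 1310 + 1125 − 420 + 5 = 2020 kcal/day.
TEE = BMR × activity factor = 2020 × 1.35 = 2727 kcal/day.
Apply stress factor: 2727 × 1.25 = 3408.75 kcal/day.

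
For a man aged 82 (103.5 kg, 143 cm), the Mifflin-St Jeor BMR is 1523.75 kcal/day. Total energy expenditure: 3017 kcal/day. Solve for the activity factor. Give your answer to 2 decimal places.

Activity factor = TEE ÷ BMR = 3017 ÷ 1523.75 = 1.98.

1.98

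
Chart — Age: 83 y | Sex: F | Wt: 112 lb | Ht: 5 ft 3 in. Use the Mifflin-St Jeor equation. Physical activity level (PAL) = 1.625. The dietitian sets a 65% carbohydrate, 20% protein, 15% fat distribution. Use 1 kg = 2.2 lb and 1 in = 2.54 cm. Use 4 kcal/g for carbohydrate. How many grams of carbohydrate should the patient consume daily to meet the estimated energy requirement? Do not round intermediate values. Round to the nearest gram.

246 g/day

Convert to metric: weight = 112 ÷ 2.2 = 50.9091 kg; height = (5×12 + 3) × 2.54 = 63 × 2.54 = 160.02 cm.
Mifflin-St Jeor (female): BMR = 10(50.9091) + 6.25(160.02) − 5(83) − 161 = 509.0909 + 1000.125 − 415 − 161 = 933.2159 kcal/day.
TEE = 933.2159 × 1.625 = 1516.4759 kcal/day.
Carbohydrate energy = 65% × 1516.4759 = 985.7093 kcal.
Carbohydrate = 985.7093 ÷ 4 kcal/g = 246.4273 g.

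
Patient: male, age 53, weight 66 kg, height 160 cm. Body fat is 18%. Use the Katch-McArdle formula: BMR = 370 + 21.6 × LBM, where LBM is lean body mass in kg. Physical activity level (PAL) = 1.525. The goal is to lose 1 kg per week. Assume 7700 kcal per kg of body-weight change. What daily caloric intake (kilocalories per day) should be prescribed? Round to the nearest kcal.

LBM = 66 × (1 − 0.18) = 54.12 kg. Katch-McArdle: BMR = 370 + 21.6 × 54.12 = 1538.992 kcal/day.
TEE = 1538.992 × 1.525 = 2346.9628 kcal/day.
Required daily deficit = 1 × 7700 ÷ 7 = 1100 kcal/day.
Target intake = 2346.9628 − 1100 = 1246.9628 kcal/day.

1247 kilocalories per day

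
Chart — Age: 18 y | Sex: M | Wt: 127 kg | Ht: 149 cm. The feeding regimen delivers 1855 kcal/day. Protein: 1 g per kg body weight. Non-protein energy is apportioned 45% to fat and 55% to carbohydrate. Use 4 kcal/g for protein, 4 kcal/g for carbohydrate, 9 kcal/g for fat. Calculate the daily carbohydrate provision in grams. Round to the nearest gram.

Protein = 1 × 127 = 127 g → 127 × 4 = 508 kcal.
Non-protein calories = 1855 − 508 = 1347 kcal.
Fat: 45% × 1347 = 606.15 kcal; carbohydrate: 740.85 kcal.
Carbohydrate: 740.85 kcal ÷ 4 kcal/g = 185.2125 g.

185 g/day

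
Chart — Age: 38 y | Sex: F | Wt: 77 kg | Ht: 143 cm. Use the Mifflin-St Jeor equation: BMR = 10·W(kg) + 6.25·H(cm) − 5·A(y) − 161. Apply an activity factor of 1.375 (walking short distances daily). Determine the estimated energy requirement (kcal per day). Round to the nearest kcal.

1805 kcal per day

Mifflin-St Jeor (female): BMR = 10(77) + 6.25(143) − 5(38) − 161 = 770 + 893.75 − 190 − 161 = 1312.75 kcal/day.
TEE = BMR × activity factor = 1312.75 × 1.375 = 1805.0313 kcal/day.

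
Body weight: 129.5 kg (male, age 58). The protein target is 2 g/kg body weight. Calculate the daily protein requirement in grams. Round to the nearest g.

Protein = 2 g/kg × 129.5 kg = 259 g/day.

259 g/day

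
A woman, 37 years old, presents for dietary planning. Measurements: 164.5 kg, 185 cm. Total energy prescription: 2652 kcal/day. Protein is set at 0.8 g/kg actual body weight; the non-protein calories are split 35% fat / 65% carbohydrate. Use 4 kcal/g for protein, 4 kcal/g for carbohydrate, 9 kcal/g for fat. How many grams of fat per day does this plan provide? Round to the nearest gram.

83 g/day

Protein = 0.8 × 164.5 = 131.6 g → 131.6 × 4 = 526.4 kcal.
Non-protein calories = 2652 − 526.4 = 2125.6 kcal.
Fat: 35% × 2125.6 = 743.96 kcal; carbohydrate: 1381.64 kcal.
Fat: 743.96 kcal ÷ 9 kcal/g = 82.6622 g.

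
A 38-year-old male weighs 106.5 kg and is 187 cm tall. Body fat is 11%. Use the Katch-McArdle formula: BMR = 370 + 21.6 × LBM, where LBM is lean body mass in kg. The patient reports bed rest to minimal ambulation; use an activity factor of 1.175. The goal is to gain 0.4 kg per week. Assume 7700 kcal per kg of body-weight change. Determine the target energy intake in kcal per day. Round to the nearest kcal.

3280 kcal per day

LBM = 106.5 × (1 − 0.11) = 94.785 kg. Katch-McArdle: BMR = 370 + 21.6 × 94.785 = 2417.356 kcal/day.
TEE = 2417.356 × 1.175 = 2840.3933 kcal/day.
Required daily surplus = 0.4 × 7700 ÷ 7 = 440 kcal/day.
Target intake = 2840.3933 + 440 = 3280.3933 kcal/day.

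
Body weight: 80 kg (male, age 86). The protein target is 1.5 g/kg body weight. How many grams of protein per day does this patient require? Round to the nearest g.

120 g/day

Protein = 1.5 g/kg × 80 kg = 120 g/day.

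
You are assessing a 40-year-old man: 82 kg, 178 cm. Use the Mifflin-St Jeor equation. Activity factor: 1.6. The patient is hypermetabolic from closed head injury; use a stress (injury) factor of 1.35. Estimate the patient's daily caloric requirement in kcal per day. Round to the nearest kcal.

Mifflin-St Jeor (male): BMR = 10(82) + 6.25(178) − 5(40) + 5 = 820 + 1112.5 − 200 + 5 = 1737.5 kcal/day.
TEE = BMR × activity factor = 1737.5 × 1.6 = 2780 kcal/day.
Apply stress factor: 2780 × 1.35 = 3753 kcal/day.

3753 kcal per day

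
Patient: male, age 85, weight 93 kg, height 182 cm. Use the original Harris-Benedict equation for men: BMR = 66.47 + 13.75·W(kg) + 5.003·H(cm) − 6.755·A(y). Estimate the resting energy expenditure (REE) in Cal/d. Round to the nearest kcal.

1682 Cal/d

Harris-Benedict: BMR = 66.47 + 13.75(93) + 5.003(182) − 6.755(85) = 1681.591 kcal/day.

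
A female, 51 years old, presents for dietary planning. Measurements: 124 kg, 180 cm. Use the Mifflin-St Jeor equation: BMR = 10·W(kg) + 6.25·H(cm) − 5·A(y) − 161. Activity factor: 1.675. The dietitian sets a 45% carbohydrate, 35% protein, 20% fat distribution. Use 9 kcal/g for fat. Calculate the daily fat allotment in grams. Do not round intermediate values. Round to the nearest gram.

73 g/day

Mifflin-St Jeor (female): BMR = 10(124) + 6.25(180) − 5(51) − 161 = 1240 + 1125 − 255 − 161 = 1949 kcal/day.
TEE = 1949 × 1.675 = 3264.575 kcal/day.
Fat energy = 20% × 3264.575 = 652.915 kcal.
Fat = 652.915 ÷ 9 kcal/g = 72.5461 g.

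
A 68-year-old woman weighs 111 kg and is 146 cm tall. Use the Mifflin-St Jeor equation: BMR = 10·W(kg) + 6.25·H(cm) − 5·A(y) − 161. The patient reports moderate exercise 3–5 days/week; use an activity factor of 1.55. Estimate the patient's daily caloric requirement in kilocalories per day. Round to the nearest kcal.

Mifflin-St Jeor (female): BMR = 10(111) + 6.25(146) − 5(68) − 161 = 1110 + 912.5 − 340 − 161 = 1521.5 kcal/day.
TEE = BMR × activity factor = 1521.5 × 1.55 = 2358.325 kcal/day.

2358 kilocalories per day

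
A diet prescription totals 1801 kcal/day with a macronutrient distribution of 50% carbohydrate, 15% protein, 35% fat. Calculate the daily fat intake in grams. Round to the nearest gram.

70 g/day

Fat energy = 35% × 1801 = 630.35 kcal.
At 9 kcal/g: 630.35 ÷ 9 = 70.0389 g.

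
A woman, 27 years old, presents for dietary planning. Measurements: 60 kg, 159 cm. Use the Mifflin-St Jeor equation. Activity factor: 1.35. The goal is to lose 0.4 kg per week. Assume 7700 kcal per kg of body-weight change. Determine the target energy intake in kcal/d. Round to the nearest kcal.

Mifflin-St Jeor (female): BMR = 10(60) + 6.25(159) − 5(27) − 161 = 600 + 993.75 − 135 − 161 = 1297.75 kcal/day.
TEE = 1297.75 × 1.35 = 1751.9625 kcal/day.
Required daily deficit = 0.4 × 7700 ÷ 7 = 440 kcal/day.
Target intake = 1751.9625 − 440 = 1311.9625 kcal/day.

1312 kcal/d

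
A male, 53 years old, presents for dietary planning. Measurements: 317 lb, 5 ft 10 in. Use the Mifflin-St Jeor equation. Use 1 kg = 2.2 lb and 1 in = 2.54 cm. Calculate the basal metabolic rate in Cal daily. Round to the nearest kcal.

2292 Cal daily

Convert to metric: weight = 317 ÷ 2.2 = 144.0909 kg; height = (5×12 + 10) × 2.54 = 70 × 2.54 = 177.8 cm.
Mifflin-St Jeor (male): BMR = 10(144.0909) + 6.25(177.8) − 5(53) + 5 = 1440.9091 + 1111.25 − 265 + 5 = 2292.1591 kcal/day.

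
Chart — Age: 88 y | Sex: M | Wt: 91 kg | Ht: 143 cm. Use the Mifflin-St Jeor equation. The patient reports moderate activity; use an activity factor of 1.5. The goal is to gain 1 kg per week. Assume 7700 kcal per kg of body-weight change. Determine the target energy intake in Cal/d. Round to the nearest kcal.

3153 Cal/d

Mifflin-St Jeor (male): BMR = 10(91) + 6.25(143) − 5(88) + 5 = 910 + 893.75 − 440 + 5 = 1368.75 kcal/day.
TEE = 1368.75 × 1.5 = 2053.125 kcal/day.
Required daily surplus = 1 × 7700 ÷ 7 = 1100 kcal/day.
Target intake = 2053.125 + 1100 = 3153.125 kcal/day.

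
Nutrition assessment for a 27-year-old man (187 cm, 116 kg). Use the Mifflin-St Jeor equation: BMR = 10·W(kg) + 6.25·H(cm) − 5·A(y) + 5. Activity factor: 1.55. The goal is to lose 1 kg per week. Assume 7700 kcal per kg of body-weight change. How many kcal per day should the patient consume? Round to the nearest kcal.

2308 kcal per day

Mifflin-St Jeor (male): BMR = 10(116) + 6.25(187) − 5(27) + 5 = 1160 + 1168.75 − 135 + 5 = 2198.75 kcal/day.
TEE = 2198.75 × 1.55 = 3408.0625 kcal/day.
Required daily deficit = 1 × 7700 ÷ 7 = 1100 kcal/day.
Target intake = 3408.0625 − 1100 = 2308.0625 kcal/day.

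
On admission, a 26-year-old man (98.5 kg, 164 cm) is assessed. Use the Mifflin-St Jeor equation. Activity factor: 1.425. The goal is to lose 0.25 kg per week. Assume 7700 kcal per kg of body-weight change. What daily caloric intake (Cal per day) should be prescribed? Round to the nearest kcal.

Mifflin-St Jeor (male): BMR = 10(98.5) + 6.25(164) − 5(26) + 5 = 985 + 1025 − 130 + 5 = 1885 kcal/day.
TEE = 1885 × 1.425 = 2686.125 kcal/day.
Required daily deficit = 0.25 × 7700 ÷ 7 = 275 kcal/day.
Target intake = 2686.125 − 275 = 2411.125 kcal/day.

2411 Cal per day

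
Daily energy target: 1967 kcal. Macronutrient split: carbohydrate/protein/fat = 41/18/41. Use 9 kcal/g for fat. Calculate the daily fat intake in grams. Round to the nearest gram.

90 g/day

Fat energy = 41% × 1967 = 806.47 kcal.
At 9 kcal/g: 806.47 ÷ 9 = 89.6078 g.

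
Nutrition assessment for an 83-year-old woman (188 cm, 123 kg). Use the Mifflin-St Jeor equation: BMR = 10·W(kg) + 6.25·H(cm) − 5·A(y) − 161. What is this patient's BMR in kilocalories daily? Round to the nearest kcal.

Mifflin-St Jeor (female): BMR = 10(123) + 6.25(188) − 5(83) − 161 = 1230 + 1175 − 415 − 161 = 1829 kcal/day.

1829 kilocalories daily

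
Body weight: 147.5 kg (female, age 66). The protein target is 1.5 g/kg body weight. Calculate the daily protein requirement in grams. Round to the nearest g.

221 g/day

Protein = 1.5 g/kg × 147.5 kg = 221.25 g/day.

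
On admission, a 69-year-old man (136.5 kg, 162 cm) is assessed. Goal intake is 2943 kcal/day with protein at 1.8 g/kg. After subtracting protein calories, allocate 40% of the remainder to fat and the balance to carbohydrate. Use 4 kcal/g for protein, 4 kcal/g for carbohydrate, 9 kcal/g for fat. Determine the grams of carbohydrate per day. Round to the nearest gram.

Protein = 1.8 × 136.5 = 245.7 g → 245.7 × 4 = 982.8 kcal.
Non-protein calories = 2943 − 982.8 = 1960.2 kcal.
Fat: 40% × 1960.2 = 784.08 kcal; carbohydrate: 1176.12 kcal.
Carbohydrate: 1176.12 kcal ÷ 4 kcal/g = 294.03 g.

294 g/day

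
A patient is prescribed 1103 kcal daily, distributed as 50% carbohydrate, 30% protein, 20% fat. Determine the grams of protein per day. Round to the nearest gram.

83 g/day

Protein energy = 30% × 1103 = 330.9 kcal.
At 4 kcal/g: 330.9 ÷ 4 = 82.725 g.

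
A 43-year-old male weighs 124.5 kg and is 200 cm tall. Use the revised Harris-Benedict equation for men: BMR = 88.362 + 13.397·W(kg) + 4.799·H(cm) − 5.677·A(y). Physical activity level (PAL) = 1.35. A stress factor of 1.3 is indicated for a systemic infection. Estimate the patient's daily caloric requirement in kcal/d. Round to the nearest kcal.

Harris-Benedict: BMR = 88.362 + 13.397(124.5) + 4.799(200) − 5.677(43) = 2471.9775 kcal/day.
TEE = BMR × activity factor = 2471.9775 × 1.35 = 3337.1696 kcal/day.
Apply stress factor: 3337.1696 × 1.3 = 4338.3205 kcal/day.

4338 kcal/d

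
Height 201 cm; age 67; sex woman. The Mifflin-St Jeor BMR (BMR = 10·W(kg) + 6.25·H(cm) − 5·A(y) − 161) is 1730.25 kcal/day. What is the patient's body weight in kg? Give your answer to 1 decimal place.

97.0 kg

1730.25 = 10·W + 6.25(201) − 5(67) − 161
10·W = 1730.25 − 760.25 = 970, so W = 97 kg.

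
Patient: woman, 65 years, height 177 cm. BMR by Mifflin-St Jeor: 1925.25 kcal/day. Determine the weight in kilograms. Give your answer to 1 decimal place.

1925.25 = 10·W + 6.25(177) − 5(65) − 161
10·W = 1925.25 − 620.25 = 1305, so W = 130.5 kg.

130.5 kg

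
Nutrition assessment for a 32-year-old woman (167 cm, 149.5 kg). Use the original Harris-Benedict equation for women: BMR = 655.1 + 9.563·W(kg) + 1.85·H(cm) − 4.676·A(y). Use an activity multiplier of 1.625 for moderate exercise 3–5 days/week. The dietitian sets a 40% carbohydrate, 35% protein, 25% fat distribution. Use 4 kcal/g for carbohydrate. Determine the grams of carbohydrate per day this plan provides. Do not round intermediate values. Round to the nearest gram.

Harris-Benedict: BMR = 655.1 + 9.563(149.5) + 1.85(167) − 4.676(32) = 2244.0865 kcal/day.
TEE = 2244.0865 × 1.625 = 3646.6406 kcal/day.
Carbohydrate energy = 40% × 3646.6406 = 1458.6562 kcal.
Carbohydrate = 1458.6562 ÷ 4 kcal/g = 364.6641 g.

365 g/day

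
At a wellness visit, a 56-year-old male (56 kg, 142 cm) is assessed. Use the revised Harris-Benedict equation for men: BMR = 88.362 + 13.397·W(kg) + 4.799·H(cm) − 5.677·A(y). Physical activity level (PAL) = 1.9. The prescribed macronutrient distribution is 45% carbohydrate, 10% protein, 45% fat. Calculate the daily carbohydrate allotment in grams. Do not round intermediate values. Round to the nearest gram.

257 g/day

Harris-Benedict: BMR = 88.362 + 13.397(56) + 4.799(142) − 5.677(56) = 1202.14 kcal/day.
TEE = 1202.14 × 1.9 = 2284.066 kcal/day.
Carbohydrate energy = 45% × 2284.066 = 1027.8297 kcal.
Carbohydrate = 1027.8297 ÷ 4 kcal/g = 256.9574 g.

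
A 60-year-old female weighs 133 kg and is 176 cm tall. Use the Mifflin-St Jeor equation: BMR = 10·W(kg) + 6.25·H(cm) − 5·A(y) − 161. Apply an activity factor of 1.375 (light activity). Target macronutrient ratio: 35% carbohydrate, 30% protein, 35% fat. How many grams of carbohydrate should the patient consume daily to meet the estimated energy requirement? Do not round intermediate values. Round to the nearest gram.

237 g/day

Mifflin-St Jeor (female): BMR = 10(133) + 6.25(176) − 5(60) − 161 = 1330 + 1100 − 300 − 161 = 1969 kcal/day.
TEE = 1969 × 1.375 = 2707.375 kcal/day.
Carbohydrate energy = 35% × 2707.375 = 947.5813 kcal.
Carbohydrate = 947.5813 ÷ 4 kcal/g = 236.8953 g.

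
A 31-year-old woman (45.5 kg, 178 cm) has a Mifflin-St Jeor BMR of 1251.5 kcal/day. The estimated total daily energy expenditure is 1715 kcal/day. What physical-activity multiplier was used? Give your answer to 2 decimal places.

1.37

Activity factor = TEE ÷ BMR = 1715 ÷ 1251.5 = 1.37.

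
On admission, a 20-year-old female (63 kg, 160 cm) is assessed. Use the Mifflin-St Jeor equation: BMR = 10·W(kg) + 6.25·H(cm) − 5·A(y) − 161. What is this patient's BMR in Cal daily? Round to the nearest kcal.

Mifflin-St Jeor (female): BMR = 10(63) + 6.25(160) − 5(20) − 161 = 630 + 1000 − 100 − 161 = 1369 kcal/day.

1369 Cal daily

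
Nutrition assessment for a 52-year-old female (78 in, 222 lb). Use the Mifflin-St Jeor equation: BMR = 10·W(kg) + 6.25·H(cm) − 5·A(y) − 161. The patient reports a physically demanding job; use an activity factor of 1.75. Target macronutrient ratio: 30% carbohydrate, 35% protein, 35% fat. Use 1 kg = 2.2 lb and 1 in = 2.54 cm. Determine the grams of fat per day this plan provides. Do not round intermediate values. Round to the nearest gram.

Convert to metric: weight = 222 ÷ 2.2 = 100.9091 kg; height = 78 × 2.54 = 198.12 cm.
Mifflin-St Jeor (female): BMR = 10(100.9091) + 6.25(198.12) − 5(52) − 161 = 1009.0909 + 1238.25 − 260 − 161 = 1826.3409 kcal/day.
TEE = 1826.3409 × 1.75 = 3196.0966 kcal/day.
Fat energy = 35% × 3196.0966 = 1118.6338 kcal.
Fat = 1118.6338 ÷ 9 kcal/g = 124.2926 g.

124 g/day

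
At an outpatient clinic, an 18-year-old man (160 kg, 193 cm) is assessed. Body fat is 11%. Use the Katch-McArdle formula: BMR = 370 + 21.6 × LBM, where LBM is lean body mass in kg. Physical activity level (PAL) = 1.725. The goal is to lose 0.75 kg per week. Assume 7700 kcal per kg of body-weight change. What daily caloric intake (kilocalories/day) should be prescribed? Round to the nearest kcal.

5119 kilocalories/day

LBM = 160 × (1 − 0.11) = 142.4 kg. Katch-McArdle: BMR = 370 + 21.6 × 142.4 = 3445.84 kcal/day.
TEE = 3445.84 × 1.725 = 5944.074 kcal/day.
Required daily deficit = 0.75 × 7700 ÷ 7 = 825 kcal/day.
Target intake = 5944.074 − 825 = 5119.074 kcal/day.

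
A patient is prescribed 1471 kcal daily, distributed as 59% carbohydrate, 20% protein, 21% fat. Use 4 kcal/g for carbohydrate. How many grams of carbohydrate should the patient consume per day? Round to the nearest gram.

217 g/day

Carbohydrate energy = 59% × 1471 = 867.89 kcal.
At 4 kcal/g: 867.89 ÷ 4 = 216.9725 g.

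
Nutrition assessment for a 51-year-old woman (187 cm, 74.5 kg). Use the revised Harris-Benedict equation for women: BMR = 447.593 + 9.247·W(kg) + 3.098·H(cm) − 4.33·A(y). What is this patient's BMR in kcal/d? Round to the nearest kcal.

Harris-Benedict: BMR = 447.593 + 9.247(74.5) + 3.098(187) − 4.33(51) = 1494.9905 kcal/day.

1495 kcal/d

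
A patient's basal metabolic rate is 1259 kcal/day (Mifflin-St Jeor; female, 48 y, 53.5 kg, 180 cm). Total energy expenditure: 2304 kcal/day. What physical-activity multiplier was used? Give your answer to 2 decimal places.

1.83

Activity factor = TEE ÷ BMR = 2304 ÷ 1259 = 1.83.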